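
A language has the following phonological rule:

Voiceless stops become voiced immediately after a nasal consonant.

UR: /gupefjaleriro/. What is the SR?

No segment of /gupefjaleriro/ meets the structural description of the rule, so the form surfaces unchanged.

gupefjaleriro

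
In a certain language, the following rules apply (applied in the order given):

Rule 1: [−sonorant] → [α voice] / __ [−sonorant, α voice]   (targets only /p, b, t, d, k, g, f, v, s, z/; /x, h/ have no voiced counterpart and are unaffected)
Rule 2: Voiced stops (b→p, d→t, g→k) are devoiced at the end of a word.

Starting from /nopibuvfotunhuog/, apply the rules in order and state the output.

Rule 1 (regressive voicing assimilation): /v/ precedes the voiceless obstruent /f/, so it devoices to [f] by assimilation. /nopibuvfotunhuog/ → nopibuffotunhuog.
Rule 2 (final devoicing): /g/ is a voiced stop in word-final position, so it devoices to [k]. /nopibuffotunhuog/ → nopibuffotunhuok.

nopibuffotunhuok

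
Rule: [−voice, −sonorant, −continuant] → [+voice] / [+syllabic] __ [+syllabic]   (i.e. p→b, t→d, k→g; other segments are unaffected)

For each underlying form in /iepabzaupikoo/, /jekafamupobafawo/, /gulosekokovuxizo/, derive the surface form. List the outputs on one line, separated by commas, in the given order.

/iepabzaupikoo/: /p/ is a voiceless stop between vowels /e/ and /a/, so it voices to [b]. /p/ is a voiceless stop between vowels /u/ and /i/, so it voices to [b]. /k/ is a voiceless stop between vowels /i/ and /o/, so it voices to [g]. → [iebabzaubigoo].
/jekafamupobafawo/: /k/ is a voiceless stop between vowels /e/ and /a/, so it voices to [g]. /p/ is a voiceless stop between vowels /u/ and /o/, so it voices to [b]. → [jegafamubobafawo].
/gulosekokovuxizo/: /k/ is a voiceless stop between vowels /e/ and /o/, so it voices to [g]. /k/ is a voiceless stop between vowels /o/ and /o/, so it voices to [g]. → [gulosegogovuxizo].

iebabzaubigoo, jegafamubobafawo, gulosegogovuxizo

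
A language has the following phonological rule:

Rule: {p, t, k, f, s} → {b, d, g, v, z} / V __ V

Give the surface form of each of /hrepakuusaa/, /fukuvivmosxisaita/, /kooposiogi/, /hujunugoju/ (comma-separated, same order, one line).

/hrepakuusaa/: /p/ is a voiceless obstruent between vowels /e/ and /a/, so it voices to [b]. /k/ is a voiceless obstruent between vowels /a/ and /u/, so it voices to [g]. /s/ is a voiceless obstruent between vowels /u/ and /a/, so it voices to [z]. → [hrebaguuzaa].
/fukuvivmosxisaita/: /k/ is a voiceless obstruent between vowels /u/ and /u/, so it voices to [g]. /s/ is a voiceless obstruent between vowels /i/ and /a/, so it voices to [z]. /t/ is a voiceless obstruent between vowels /i/ and /a/, so it voices to [d]. → [fuguvivmosxizaida].
/kooposiogi/: /p/ is a voiceless obstruent between vowels /o/ and /o/, so it voices to [b]. /s/ is a voiceless obstruent between vowels /o/ and /i/, so it voices to [z]. → [kooboziogi].
/hujunugoju/: the rule's environment is not met; surfaces unchanged as [hujunugoju].

hrebaguuzaa, fuguvivmosxizaida, kooboziogi, hujunugoju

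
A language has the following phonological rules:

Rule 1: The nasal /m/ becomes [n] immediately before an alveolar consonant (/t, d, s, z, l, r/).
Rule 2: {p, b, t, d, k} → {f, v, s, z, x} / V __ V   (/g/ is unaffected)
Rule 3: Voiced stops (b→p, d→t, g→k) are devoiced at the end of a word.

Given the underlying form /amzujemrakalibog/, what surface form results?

Rule 1 (nasal place assimilation): /m/ precedes the alveolar consonant /z/, so it assimilates in place to [n]. /m/ precedes the alveolar consonant /r/, so it assimilates in place to [n]. /amzujemrakalibog/ → anzujenrakalibog.
Rule 2 (intervocalic spirantization): /k/ is a stop between vowels /a/ and /a/, so it spirantizes to the fricative [x]. /b/ is a stop between vowels /i/ and /o/, so it spirantizes to the fricative [v]. /anzujenrakalibog/ → anzujenraxalivog.
Rule 3 (final devoicing): /g/ is a voiced stop in word-final position, so it devoices to [k]. /anzujenraxalivog/ → anzujenraxalivok.

anzujenraxalivok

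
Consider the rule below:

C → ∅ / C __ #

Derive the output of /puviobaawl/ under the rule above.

puviobaaw

/l/ is the second consonant of a word-final cluster /wl/, so it deletes.
The other instances of /p/, /v/, /b/, /w/ do not occur in the required environment and remain unchanged.
Surface form: [puviobaaw].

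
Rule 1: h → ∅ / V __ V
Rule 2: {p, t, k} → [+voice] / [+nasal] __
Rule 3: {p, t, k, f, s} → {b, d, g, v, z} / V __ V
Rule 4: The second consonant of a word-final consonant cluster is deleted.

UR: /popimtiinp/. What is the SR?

pobimdiin

Rule 1 (intervocalic h-deletion): no segment meets the environment; /popimtiinp/ is unchanged.
Rule 2 (post-nasal voicing): /t/ is a voiceless stop immediately after the nasal /m/, so it voices to [d]. /p/ is a voiceless stop immediately after the nasal /n/, so it voices to [b]. /popimtiinp/ → popimdiinb.
Rule 3 (intervocalic voicing): /p/ is a voiceless obstruent between vowels /o/ and /i/, so it voices to [b]. /popimdiinb/ → pobimdiinb.
Rule 4 (final cluster simplification): /b/ is the second consonant of a word-final cluster /nb/, so it deletes. /pobimdiinb/ → pobimdiin.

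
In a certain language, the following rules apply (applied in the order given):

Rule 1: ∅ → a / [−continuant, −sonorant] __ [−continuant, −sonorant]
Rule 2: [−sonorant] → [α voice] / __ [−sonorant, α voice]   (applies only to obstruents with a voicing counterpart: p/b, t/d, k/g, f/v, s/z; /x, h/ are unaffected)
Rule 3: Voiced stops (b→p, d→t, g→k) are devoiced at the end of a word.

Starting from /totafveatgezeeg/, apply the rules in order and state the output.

totavveatagezeek

Rule 1 (stop-cluster a-epenthesis): /t/ and /g/ form a stop–stop cluster, so [a] is inserted between them. /totafveatgezeeg/ → totafveatagezeeg.
Rule 2 (regressive voicing assimilation): /f/ precedes the voiced obstruent /v/, so it voices to [v] by assimilation. /totafveatagezeeg/ → totavveatagezeeg.
Rule 3 (final devoicing): /g/ is a voiced stop in word-final position, so it devoices to [k]. /totavveatagezeeg/ → totavveatagezeek.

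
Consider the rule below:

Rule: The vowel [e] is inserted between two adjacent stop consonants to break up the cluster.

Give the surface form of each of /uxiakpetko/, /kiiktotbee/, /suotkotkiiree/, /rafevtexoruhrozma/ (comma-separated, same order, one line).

uxiakepeteko, kiiketotebee, suotekotekiiree, rafevtexoruhrozma

/uxiakpetko/: /k/ and /p/ form a stop–stop cluster, so [e] is inserted between them. /t/ and /k/ form a stop–stop cluster, so [e] is inserted between them. → [uxiakepeteko].
/kiiktotbee/: /k/ and /t/ form a stop–stop cluster, so [e] is inserted between them. /t/ and /b/ form a stop–stop cluster, so [e] is inserted between them. → [kiiketotebee].
/suotkotkiiree/: /t/ and /k/ form a stop–stop cluster, so [e] is inserted between them. /t/ and /k/ form a stop–stop cluster, so [e] is inserted between them. → [suotekotekiiree].
/rafevtexoruhrozma/: the rule's environment is not met; surfaces unchanged as [rafevtexoruhrozma].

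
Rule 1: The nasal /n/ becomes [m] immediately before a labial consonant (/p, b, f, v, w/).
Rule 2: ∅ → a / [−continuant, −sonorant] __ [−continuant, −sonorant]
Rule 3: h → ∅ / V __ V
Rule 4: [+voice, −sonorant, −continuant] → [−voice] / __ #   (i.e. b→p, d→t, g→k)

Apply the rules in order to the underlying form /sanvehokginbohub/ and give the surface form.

samveokagimboup

Rule 1 (nasal place assimilation): /n/ precedes the labial consonant /v/, so it assimilates in place to [m]. /n/ precedes the labial consonant /b/, so it assimilates in place to [m]. /sanvehokginbohub/ → samvehokgimbohub.
Rule 2 (stop-cluster a-epenthesis): /k/ and /g/ form a stop–stop cluster, so [a] is inserted between them. /samvehokgimbohub/ → samvehokagimbohub.
Rule 3 (intervocalic h-deletion): /h/ occurs between vowels /e/ and /o/, so it deletes. /h/ occurs between vowels /o/ and /u/, so it deletes. /samvehokagimbohub/ → samveokagimboub.
Rule 4 (final devoicing): /b/ is a voiced stop in word-final position, so it devoices to [p]. /samveokagimboub/ → samveokagimboup.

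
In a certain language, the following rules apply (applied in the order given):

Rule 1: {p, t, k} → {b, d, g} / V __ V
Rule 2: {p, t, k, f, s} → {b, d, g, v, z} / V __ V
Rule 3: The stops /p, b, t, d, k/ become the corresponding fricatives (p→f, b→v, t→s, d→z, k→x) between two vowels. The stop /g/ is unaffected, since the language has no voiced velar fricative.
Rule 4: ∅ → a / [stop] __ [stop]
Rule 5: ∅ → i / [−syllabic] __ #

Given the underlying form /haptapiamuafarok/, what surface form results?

hapataviamuavaroki

Rule 1 (intervocalic voicing): /p/ is a voiceless stop between vowels /a/ and /i/, so it voices to [b]. /haptapiamuafarok/ → haptabiamuafarok.
Rule 2 (intervocalic voicing): /f/ is a voiceless obstruent between vowels /a/ and /a/, so it voices to [v]. /haptabiamuafarok/ → haptabiamuavarok.
Rule 3 (intervocalic spirantization): /b/ is a stop between vowels /a/ and /i/, so it spirantizes to the fricative [v]. /haptabiamuavarok/ → haptaviamuavarok.
Rule 4 (stop-cluster a-epenthesis): /p/ and /t/ form a stop–stop cluster, so [a] is inserted between them. /haptaviamuavarok/ → hapataviamuavarok.
Rule 5 (final i-epenthesis): the form ends in the consonant /k/, so [i] is inserted word-finally. /hapataviamuavarok/ → hapataviamuavaroki.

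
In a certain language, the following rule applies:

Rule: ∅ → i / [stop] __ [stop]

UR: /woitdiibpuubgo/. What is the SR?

woitidiibipuubigo

/t/ and /d/ form a stop–stop cluster, so [i] is inserted between them.
/b/ and /p/ form a stop–stop cluster, so [i] is inserted between them.
/b/ and /g/ form a stop–stop cluster, so [i] is inserted between them.
Surface form: [woitidiibipuubigo].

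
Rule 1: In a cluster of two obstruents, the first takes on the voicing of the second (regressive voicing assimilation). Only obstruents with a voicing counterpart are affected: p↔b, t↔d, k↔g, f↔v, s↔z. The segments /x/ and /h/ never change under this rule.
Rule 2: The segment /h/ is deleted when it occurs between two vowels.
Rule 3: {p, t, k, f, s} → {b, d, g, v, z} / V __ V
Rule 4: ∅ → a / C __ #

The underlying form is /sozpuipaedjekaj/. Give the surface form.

sospuibaedjegaja

Rule 1 (regressive voicing assimilation): /z/ precedes the voiceless obstruent /p/, so it devoices to [s] by assimilation. /sozpuipaedjekaj/ → sospuipaedjekaj.
Rule 2 (intervocalic h-deletion): no segment meets the environment; /sospuipaedjekaj/ is unchanged.
Rule 3 (intervocalic voicing): /p/ is a voiceless obstruent between vowels /i/ and /a/, so it voices to [b]. /k/ is a voiceless obstruent between vowels /e/ and /a/, so it voices to [g]. /sospuipaedjekaj/ → sospuibaedjegaj.
Rule 4 (final a-epenthesis): the form ends in the consonant /j/, so [a] is inserted word-finally. /sospuibaedjegaj/ → sospuibaedjegaja.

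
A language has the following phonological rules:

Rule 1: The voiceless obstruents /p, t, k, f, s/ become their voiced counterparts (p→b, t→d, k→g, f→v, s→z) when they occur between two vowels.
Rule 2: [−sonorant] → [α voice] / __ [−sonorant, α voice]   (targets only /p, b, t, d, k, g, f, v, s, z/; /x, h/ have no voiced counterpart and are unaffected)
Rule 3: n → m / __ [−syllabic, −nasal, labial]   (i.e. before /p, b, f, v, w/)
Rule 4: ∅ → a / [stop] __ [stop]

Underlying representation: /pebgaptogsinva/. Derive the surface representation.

Rule 1 (intervocalic voicing): no segment meets the environment; /pebgaptogsinva/ is unchanged.
Rule 2 (regressive voicing assimilation): /g/ precedes the voiceless obstruent /s/, so it devoices to [k] by assimilation. /pebgaptogsinva/ → pebgaptoksinva.
Rule 3 (nasal place assimilation): /n/ precedes the labial consonant /v/, so it assimilates in place to [m]. /pebgaptoksinva/ → pebgaptoksimva.
Rule 4 (stop-cluster a-epenthesis): /b/ and /g/ form a stop–stop cluster, so [a] is inserted between them. /p/ and /t/ form a stop–stop cluster, so [a] is inserted between them. /pebgaptoksimva/ → pebagapatoksimva.

pebagapatoksimva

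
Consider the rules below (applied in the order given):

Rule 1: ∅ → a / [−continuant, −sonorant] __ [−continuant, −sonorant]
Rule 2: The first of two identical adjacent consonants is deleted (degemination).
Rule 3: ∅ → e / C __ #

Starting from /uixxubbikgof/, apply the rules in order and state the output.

Rule 1 (stop-cluster a-epenthesis): /b/ and /b/ form a stop–stop cluster, so [a] is inserted between them. /k/ and /g/ form a stop–stop cluster, so [a] is inserted between them. /uixxubbikgof/ → uixxubabikagof.
Rule 2 (degemination): /xx/ is a geminate; the first /x/ deletes. /uixxubabikagof/ → uixubabikagof.
Rule 3 (final e-epenthesis): the form ends in the consonant /f/, so [e] is inserted word-finally. /uixubabikagof/ → uixubabikagofe.

uixubabikagofe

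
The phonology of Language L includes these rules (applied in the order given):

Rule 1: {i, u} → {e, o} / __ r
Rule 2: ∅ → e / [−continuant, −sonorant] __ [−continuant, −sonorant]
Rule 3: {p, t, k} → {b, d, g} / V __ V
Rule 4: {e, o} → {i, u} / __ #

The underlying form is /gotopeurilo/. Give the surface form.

Rule 1 (pre-rhotic lowering): /u/ is a high vowel immediately before /r/, so it lowers to [o]. /gotopeurilo/ → gotopeorilo.
Rule 2 (stop-cluster e-epenthesis): no segment meets the environment; /gotopeorilo/ is unchanged.
Rule 3 (intervocalic voicing): /t/ is a voiceless stop between vowels /o/ and /o/, so it voices to [d]. /p/ is a voiceless stop between vowels /o/ and /e/, so it voices to [b]. /gotopeorilo/ → godobeorilo.
Rule 4 (final vowel raising): /o/ is a mid vowel in word-final position, so it raises to [u]. /godobeorilo/ → godobeorilu.

godobeorilu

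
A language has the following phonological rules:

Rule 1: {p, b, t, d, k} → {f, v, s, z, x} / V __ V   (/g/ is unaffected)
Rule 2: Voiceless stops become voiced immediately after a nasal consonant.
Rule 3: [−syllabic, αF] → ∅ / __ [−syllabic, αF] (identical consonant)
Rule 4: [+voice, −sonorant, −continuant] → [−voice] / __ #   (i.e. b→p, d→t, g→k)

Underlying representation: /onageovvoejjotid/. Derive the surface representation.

onageovoejosit

Rule 1 (intervocalic spirantization): /t/ is a stop between vowels /o/ and /i/, so it spirantizes to the fricative [s]. /onageovvoejjotid/ → onageovvoejjosid.
Rule 2 (post-nasal voicing): no segment meets the environment; /onageovvoejjosid/ is unchanged.
Rule 3 (degemination): /vv/ is a geminate; the first /v/ deletes. /jj/ is a geminate; the first /j/ deletes. /onageovvoejjosid/ → onageovoejosid.
Rule 4 (final devoicing): /d/ is a voiced stop in word-final position, so it devoices to [t]. /onageovoejosid/ → onageovoejosit.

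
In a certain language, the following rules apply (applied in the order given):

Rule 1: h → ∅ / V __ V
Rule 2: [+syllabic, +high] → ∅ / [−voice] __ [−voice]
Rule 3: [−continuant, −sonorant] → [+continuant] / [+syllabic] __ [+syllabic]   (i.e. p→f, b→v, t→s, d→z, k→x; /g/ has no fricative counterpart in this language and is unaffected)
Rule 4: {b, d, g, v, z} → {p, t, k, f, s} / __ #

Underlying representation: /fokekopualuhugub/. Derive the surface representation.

foxexofualuugup

Rule 1 (intervocalic h-deletion): /h/ occurs between vowels /u/ and /u/, so it deletes. /fokekopualuhugub/ → fokekopualuugub.
Rule 2 (high vowel syncope): no segment meets the environment; /fokekopualuugub/ is unchanged.
Rule 3 (intervocalic spirantization): /k/ is a stop between vowels /o/ and /e/, so it spirantizes to the fricative [x]. /k/ is a stop between vowels /e/ and /o/, so it spirantizes to the fricative [x]. /p/ is a stop between vowels /o/ and /u/, so it spirantizes to the fricative [f]. /fokekopualuugub/ → foxexofualuugub.
Rule 4 (final devoicing): /b/ is a voiced obstruent in word-final position, so it devoices to [p]. /foxexofualuugub/ → foxexofualuugup.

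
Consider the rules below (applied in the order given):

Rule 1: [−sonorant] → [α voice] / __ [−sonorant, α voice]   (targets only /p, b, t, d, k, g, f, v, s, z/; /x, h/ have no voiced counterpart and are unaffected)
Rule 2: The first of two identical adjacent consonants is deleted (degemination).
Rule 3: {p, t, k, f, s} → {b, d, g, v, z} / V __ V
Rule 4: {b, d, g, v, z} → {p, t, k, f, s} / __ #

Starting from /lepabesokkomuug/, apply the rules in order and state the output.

lebabezogomuuk

Rule 1 (regressive voicing assimilation): no segment meets the environment; /lepabesokkomuug/ is unchanged.
Rule 2 (degemination): /kk/ is a geminate; the first /k/ deletes. /lepabesokkomuug/ → lepabesokomuug.
Rule 3 (intervocalic voicing): /p/ is a voiceless obstruent between vowels /e/ and /a/, so it voices to [b]. /s/ is a voiceless obstruent between vowels /e/ and /o/, so it voices to [z]. /k/ is a voiceless obstruent between vowels /o/ and /o/, so it voices to [g]. /lepabesokomuug/ → lebabezogomuug.
Rule 4 (final devoicing): /g/ is a voiced obstruent in word-final position, so it devoices to [k]. /lebabezogomuug/ → lebabezogomuuk.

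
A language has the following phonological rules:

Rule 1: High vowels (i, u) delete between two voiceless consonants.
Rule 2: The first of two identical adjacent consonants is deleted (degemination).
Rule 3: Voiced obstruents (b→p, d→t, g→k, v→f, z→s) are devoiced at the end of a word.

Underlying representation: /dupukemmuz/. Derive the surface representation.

dupkemus

Rule 1 (high vowel syncope): /u/ is a high vowel flanked by voiceless consonants /p/ and /k/, so it deletes. /dupukemmuz/ → dupkemmuz.
Rule 2 (degemination): /mm/ is a geminate; the first /m/ deletes. /dupkemmuz/ → dupkemuz.
Rule 3 (final devoicing): /z/ is a voiced obstruent in word-final position, so it devoices to [s]. /dupkemuz/ → dupkemus.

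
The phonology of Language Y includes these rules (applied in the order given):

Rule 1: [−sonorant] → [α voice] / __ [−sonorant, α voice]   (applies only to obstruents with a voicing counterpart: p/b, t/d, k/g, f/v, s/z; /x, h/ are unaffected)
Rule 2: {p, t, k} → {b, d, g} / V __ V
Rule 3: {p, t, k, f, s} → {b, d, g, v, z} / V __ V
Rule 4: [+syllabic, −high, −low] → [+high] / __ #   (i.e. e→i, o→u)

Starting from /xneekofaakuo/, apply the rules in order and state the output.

xneegovaaguu

Rule 1 (regressive voicing assimilation): no segment meets the environment; /xneekofaakuo/ is unchanged.
Rule 2 (intervocalic voicing): /k/ is a voiceless stop between vowels /e/ and /o/, so it voices to [g]. /k/ is a voiceless stop between vowels /a/ and /u/, so it voices to [g]. /xneekofaakuo/ → xneegofaaguo.
Rule 3 (intervocalic voicing): /f/ is a voiceless obstruent between vowels /o/ and /a/, so it voices to [v]. /xneegofaaguo/ → xneegovaaguo.
Rule 4 (final vowel raising): /o/ is a mid vowel in word-final position, so it raises to [u]. /xneegovaaguo/ → xneegovaaguu.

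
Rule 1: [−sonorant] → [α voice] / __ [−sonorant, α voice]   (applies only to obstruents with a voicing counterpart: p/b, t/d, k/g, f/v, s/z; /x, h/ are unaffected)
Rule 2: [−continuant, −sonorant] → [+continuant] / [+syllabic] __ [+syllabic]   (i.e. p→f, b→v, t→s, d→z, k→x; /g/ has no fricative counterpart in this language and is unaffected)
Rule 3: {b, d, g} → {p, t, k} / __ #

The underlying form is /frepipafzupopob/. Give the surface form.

frefifavzufofop

Rule 1 (regressive voicing assimilation): /f/ precedes the voiced obstruent /z/, so it voices to [v] by assimilation. /frepipafzupopob/ → frepipavzupopob.
Rule 2 (intervocalic spirantization): /p/ is a stop between vowels /e/ and /i/, so it spirantizes to the fricative [f]. /p/ is a stop between vowels /i/ and /a/, so it spirantizes to the fricative [f]. /p/ is a stop between vowels /u/ and /o/, so it spirantizes to the fricative [f]. /p/ is a stop between vowels /o/ and /o/, so it spirantizes to the fricative [f]. /frepipavzupopob/ → frefifavzufofob.
Rule 3 (final devoicing): /b/ is a voiced stop in word-final position, so it devoices to [p]. /frefifavzufofob/ → frefifavzufofop.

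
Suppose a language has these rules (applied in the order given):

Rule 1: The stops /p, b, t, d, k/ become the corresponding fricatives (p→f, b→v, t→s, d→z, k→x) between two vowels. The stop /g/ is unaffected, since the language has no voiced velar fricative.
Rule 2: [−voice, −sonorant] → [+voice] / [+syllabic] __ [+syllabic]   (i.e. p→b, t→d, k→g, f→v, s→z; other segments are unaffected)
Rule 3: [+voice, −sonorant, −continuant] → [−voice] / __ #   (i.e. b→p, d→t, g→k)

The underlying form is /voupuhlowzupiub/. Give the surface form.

vouvuhlowzuviup

Rule 1 (intervocalic spirantization): /p/ is a stop between vowels /u/ and /u/, so it spirantizes to the fricative [f]. /p/ is a stop between vowels /u/ and /i/, so it spirantizes to the fricative [f]. /voupuhlowzupiub/ → voufuhlowzufiub.
Rule 2 (intervocalic voicing): /f/ is a voiceless obstruent between vowels /u/ and /u/, so it voices to [v]. /f/ is a voiceless obstruent between vowels /u/ and /i/, so it voices to [v]. /voufuhlowzufiub/ → vouvuhlowzuviub.
Rule 3 (final devoicing): /b/ is a voiced stop in word-final position, so it devoices to [p]. /vouvuhlowzuviub/ → vouvuhlowzuviup.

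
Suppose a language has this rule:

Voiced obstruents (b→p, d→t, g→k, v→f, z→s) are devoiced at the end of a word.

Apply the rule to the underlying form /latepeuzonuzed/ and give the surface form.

latepeuzonuzet

/d/ is a voiced obstruent in word-final position, so it devoices to [t].
The other instances of /z/ do not occur in the required environment and remain unchanged.
Surface form: [latepeuzonuzet].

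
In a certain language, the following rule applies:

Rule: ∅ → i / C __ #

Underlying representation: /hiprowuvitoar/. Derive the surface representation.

hiprowuvitoari

the form ends in the consonant /r/, so [i] is inserted word-finally.
Surface form: [hiprowuvitoari].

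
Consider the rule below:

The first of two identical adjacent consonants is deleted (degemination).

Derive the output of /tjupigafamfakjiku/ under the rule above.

No segment of /tjupigafamfakjiku/ meets the structural description of the rule, so the form surfaces unchanged.

tjupigafamfakjiku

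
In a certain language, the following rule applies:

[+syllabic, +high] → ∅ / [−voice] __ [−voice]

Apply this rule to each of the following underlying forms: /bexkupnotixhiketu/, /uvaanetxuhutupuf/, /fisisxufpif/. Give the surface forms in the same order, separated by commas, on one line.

bexkpnotxhketu, uvaanetxhtpf, fssxfpf

/bexkupnotixhiketu/: /u/ is a high vowel flanked by voiceless consonants /k/ and /p/, so it deletes. /i/ is a high vowel flanked by voiceless consonants /t/ and /x/, so it deletes. /i/ is a high vowel flanked by voiceless consonants /h/ and /k/, so it deletes. → [bexkpnotxhketu].
/uvaanetxuhutupuf/: /u/ is a high vowel flanked by voiceless consonants /x/ and /h/, so it deletes. /u/ is a high vowel flanked by voiceless consonants /h/ and /t/, so it deletes. /u/ is a high vowel flanked by voiceless consonants /t/ and /p/, so it deletes. /u/ is a high vowel flanked by voiceless consonants /p/ and /f/, so it deletes. → [uvaanetxhtpf].
/fisisxufpif/: /i/ is a high vowel flanked by voiceless consonants /f/ and /s/, so it deletes. /i/ is a high vowel flanked by voiceless consonants /s/ and /s/, so it deletes. /u/ is a high vowel flanked by voiceless consonants /x/ and /f/, so it deletes. /i/ is a high vowel flanked by voiceless consonants /p/ and /f/, so it deletes. → [fssxfpf].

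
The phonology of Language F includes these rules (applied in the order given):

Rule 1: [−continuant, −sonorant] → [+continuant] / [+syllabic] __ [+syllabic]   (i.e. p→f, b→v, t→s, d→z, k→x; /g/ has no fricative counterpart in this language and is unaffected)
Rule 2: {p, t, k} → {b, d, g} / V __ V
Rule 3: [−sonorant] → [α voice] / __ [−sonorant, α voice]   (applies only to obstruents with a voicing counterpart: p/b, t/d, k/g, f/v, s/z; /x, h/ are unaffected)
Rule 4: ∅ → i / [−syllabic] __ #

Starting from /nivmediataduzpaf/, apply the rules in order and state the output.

nivmeziasazuspafi

Rule 1 (intervocalic spirantization): /d/ is a stop between vowels /e/ and /i/, so it spirantizes to the fricative [z]. /t/ is a stop between vowels /a/ and /a/, so it spirantizes to the fricative [s]. /d/ is a stop between vowels /a/ and /u/, so it spirantizes to the fricative [z]. /nivmediataduzpaf/ → nivmeziasazuzpaf.
Rule 2 (intervocalic voicing): no segment meets the environment; /nivmeziasazuzpaf/ is unchanged.
Rule 3 (regressive voicing assimilation): /z/ precedes the voiceless obstruent /p/, so it devoices to [s] by assimilation. /nivmeziasazuzpaf/ → nivmeziasazuspaf.
Rule 4 (final i-epenthesis): the form ends in the consonant /f/, so [i] is inserted word-finally. /nivmeziasazuspaf/ → nivmeziasazuspafi.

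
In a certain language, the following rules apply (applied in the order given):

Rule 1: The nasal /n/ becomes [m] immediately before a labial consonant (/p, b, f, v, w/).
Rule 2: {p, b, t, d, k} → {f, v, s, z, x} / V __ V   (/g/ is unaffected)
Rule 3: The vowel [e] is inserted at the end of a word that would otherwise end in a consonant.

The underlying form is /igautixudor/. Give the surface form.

igausixuzore

Rule 1 (nasal place assimilation): no segment meets the environment; /igautixudor/ is unchanged.
Rule 2 (intervocalic spirantization): /t/ is a stop between vowels /u/ and /i/, so it spirantizes to the fricative [s]. /d/ is a stop between vowels /u/ and /o/, so it spirantizes to the fricative [z]. /igautixudor/ → igausixuzor.
Rule 3 (final e-epenthesis): the form ends in the consonant /r/, so [e] is inserted word-finally. /igausixuzor/ → igausixuzore.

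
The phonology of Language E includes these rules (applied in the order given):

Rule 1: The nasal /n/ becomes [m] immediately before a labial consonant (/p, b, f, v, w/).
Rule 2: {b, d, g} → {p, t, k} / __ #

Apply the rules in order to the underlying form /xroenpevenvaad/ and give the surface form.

Rule 1 (nasal place assimilation): /n/ precedes the labial consonant /p/, so it assimilates in place to [m]. /n/ precedes the labial consonant /v/, so it assimilates in place to [m]. /xroenpevenvaad/ → xroempevemvaad.
Rule 2 (final devoicing): /d/ is a voiced stop in word-final position, so it devoices to [t]. /xroempevemvaad/ → xroempevemvaat.

xroempevemvaat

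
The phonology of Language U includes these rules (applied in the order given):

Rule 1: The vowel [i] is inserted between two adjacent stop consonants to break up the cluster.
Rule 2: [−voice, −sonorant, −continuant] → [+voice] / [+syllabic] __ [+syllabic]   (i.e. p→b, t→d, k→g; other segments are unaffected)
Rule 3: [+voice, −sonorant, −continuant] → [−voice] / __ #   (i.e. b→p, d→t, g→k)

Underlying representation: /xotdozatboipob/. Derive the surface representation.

xodidozadiboibop

Rule 1 (stop-cluster i-epenthesis): /t/ and /d/ form a stop–stop cluster, so [i] is inserted between them. /t/ and /b/ form a stop–stop cluster, so [i] is inserted between them. /xotdozatboipob/ → xotidozatiboipob.
Rule 2 (intervocalic voicing): /t/ is a voiceless stop between vowels /o/ and /i/, so it voices to [d]. /t/ is a voiceless stop between vowels /a/ and /i/, so it voices to [d]. /p/ is a voiceless stop between vowels /i/ and /o/, so it voices to [b]. /xotidozatiboipob/ → xodidozadiboibob.
Rule 3 (final devoicing): /b/ is a voiced stop in word-final position, so it devoices to [p]. /xodidozadiboibob/ → xodidozadiboibop.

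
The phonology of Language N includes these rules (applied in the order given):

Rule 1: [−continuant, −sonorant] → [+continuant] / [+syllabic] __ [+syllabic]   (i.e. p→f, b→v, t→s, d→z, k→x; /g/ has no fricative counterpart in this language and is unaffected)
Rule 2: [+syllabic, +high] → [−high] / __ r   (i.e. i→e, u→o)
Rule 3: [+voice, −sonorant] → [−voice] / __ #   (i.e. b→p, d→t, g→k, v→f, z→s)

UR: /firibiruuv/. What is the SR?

Rule 1 (intervocalic spirantization): /b/ is a stop between vowels /i/ and /i/, so it spirantizes to the fricative [v]. /firibiruuv/ → firiviruuv.
Rule 2 (pre-rhotic lowering): /i/ is a high vowel immediately before /r/, so it lowers to [e]. /i/ is a high vowel immediately before /r/, so it lowers to [e]. /firiviruuv/ → feriveruuv.
Rule 3 (final devoicing): /v/ is a voiced obstruent in word-final position, so it devoices to [f]. /feriveruuv/ → feriveruuf.

feriveruuf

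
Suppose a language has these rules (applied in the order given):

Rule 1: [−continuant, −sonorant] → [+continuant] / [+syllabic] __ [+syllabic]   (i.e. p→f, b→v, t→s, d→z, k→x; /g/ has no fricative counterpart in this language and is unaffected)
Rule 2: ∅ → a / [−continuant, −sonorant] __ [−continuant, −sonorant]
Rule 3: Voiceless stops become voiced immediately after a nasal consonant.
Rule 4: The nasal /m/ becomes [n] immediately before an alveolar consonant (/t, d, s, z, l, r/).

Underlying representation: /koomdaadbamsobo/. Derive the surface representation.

koondaadabansovo

Rule 1 (intervocalic spirantization): /b/ is a stop between vowels /o/ and /o/, so it spirantizes to the fricative [v]. /koomdaadbamsobo/ → koomdaadbamsovo.
Rule 2 (stop-cluster a-epenthesis): /d/ and /b/ form a stop–stop cluster, so [a] is inserted between them. /koomdaadbamsovo/ → koomdaadabamsovo.
Rule 3 (post-nasal voicing): no segment meets the environment; /koomdaadabamsovo/ is unchanged.
Rule 4 (nasal place assimilation): /m/ precedes the alveolar consonant /d/, so it assimilates in place to [n]. /m/ precedes the alveolar consonant /s/, so it assimilates in place to [n]. /koomdaadabamsovo/ → koondaadabansovo.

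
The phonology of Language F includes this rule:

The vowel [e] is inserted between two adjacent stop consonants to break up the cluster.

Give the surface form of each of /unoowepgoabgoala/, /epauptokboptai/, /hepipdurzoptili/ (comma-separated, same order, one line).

/unoowepgoabgoala/: /p/ and /g/ form a stop–stop cluster, so [e] is inserted between them. /b/ and /g/ form a stop–stop cluster, so [e] is inserted between them. → [unoowepegoabegoala].
/epauptokboptai/: /p/ and /t/ form a stop–stop cluster, so [e] is inserted between them. /k/ and /b/ form a stop–stop cluster, so [e] is inserted between them. /p/ and /t/ form a stop–stop cluster, so [e] is inserted between them. → [epaupetokebopetai].
/hepipdurzoptili/: /p/ and /d/ form a stop–stop cluster, so [e] is inserted between them. /p/ and /t/ form a stop–stop cluster, so [e] is inserted between them. → [hepipedurzopetili].

unoowepegoabegoala, epaupetokebopetai, hepipedurzopetili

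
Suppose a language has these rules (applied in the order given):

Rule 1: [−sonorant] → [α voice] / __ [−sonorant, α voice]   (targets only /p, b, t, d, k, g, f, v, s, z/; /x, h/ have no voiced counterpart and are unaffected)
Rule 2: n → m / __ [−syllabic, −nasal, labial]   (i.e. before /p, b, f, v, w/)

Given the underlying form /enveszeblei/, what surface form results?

Rule 1 (regressive voicing assimilation): /s/ precedes the voiced obstruent /z/, so it voices to [z] by assimilation. /enveszeblei/ → envezzeblei.
Rule 2 (nasal place assimilation): /n/ precedes the labial consonant /v/, so it assimilates in place to [m]. /envezzeblei/ → emvezzeblei.

emvezzeblei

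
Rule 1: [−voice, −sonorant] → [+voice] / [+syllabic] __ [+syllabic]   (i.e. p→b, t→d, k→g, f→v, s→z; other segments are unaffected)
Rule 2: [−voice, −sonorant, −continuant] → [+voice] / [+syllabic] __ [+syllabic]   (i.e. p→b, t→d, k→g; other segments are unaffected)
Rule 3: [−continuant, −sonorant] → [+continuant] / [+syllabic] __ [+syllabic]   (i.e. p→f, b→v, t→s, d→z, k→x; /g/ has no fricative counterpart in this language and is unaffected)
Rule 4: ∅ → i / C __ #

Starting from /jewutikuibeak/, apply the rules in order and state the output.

jewuziguiveaki

Rule 1 (intervocalic voicing): /t/ is a voiceless obstruent between vowels /u/ and /i/, so it voices to [d]. /k/ is a voiceless obstruent between vowels /i/ and /u/, so it voices to [g]. /jewutikuibeak/ → jewudiguibeak.
Rule 2 (intervocalic voicing): no segment meets the environment; /jewudiguibeak/ is unchanged.
Rule 3 (intervocalic spirantization): /d/ is a stop between vowels /u/ and /i/, so it spirantizes to the fricative [z]. /b/ is a stop between vowels /i/ and /e/, so it spirantizes to the fricative [v]. /jewudiguibeak/ → jewuziguiveak.
Rule 4 (final i-epenthesis): the form ends in the consonant /k/, so [i] is inserted word-finally. /jewuziguiveak/ → jewuziguiveaki.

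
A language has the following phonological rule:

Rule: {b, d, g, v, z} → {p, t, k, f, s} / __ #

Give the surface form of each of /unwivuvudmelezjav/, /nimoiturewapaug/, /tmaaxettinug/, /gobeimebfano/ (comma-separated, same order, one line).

unwivuvudmelezjaf, nimoiturewapauk, tmaaxettinuk, gobeimebfano

/unwivuvudmelezjav/: /v/ is a voiced obstruent in word-final position, so it devoices to [f]. → [unwivuvudmelezjaf].
/nimoiturewapaug/: /g/ is a voiced obstruent in word-final position, so it devoices to [k]. → [nimoiturewapauk].
/tmaaxettinug/: /g/ is a voiced obstruent in word-final position, so it devoices to [k]. → [tmaaxettinuk].
/gobeimebfano/: the rule's environment is not met; surfaces unchanged as [gobeimebfano].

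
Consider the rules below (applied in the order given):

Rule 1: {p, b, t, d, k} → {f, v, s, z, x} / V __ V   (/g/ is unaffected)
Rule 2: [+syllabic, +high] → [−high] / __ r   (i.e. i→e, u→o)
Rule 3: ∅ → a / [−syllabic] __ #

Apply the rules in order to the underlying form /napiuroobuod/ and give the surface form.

Rule 1 (intervocalic spirantization): /p/ is a stop between vowels /a/ and /i/, so it spirantizes to the fricative [f]. /b/ is a stop between vowels /o/ and /u/, so it spirantizes to the fricative [v]. /napiuroobuod/ → nafiuroovuod.
Rule 2 (pre-rhotic lowering): /u/ is a high vowel immediately before /r/, so it lowers to [o]. /nafiuroovuod/ → nafioroovuod.
Rule 3 (final a-epenthesis): the form ends in the consonant /d/, so [a] is inserted word-finally. /nafioroovuod/ → nafioroovuoda.

nafioroovuoda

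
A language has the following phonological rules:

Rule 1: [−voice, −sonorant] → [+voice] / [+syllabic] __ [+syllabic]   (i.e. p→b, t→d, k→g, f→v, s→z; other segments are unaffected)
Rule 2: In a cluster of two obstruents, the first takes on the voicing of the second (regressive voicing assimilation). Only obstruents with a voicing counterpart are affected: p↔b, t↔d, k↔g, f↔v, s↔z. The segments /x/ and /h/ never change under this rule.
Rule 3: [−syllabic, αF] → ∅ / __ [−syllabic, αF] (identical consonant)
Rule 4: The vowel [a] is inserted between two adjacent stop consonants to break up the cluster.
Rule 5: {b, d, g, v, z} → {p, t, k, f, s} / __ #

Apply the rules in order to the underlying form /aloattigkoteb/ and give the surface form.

Rule 1 (intervocalic voicing): /t/ is a voiceless obstruent between vowels /o/ and /e/, so it voices to [d]. /aloattigkoteb/ → aloattigkodeb.
Rule 2 (regressive voicing assimilation): /g/ precedes the voiceless obstruent /k/, so it devoices to [k] by assimilation. /aloattigkodeb/ → aloattikkodeb.
Rule 3 (degemination): /tt/ is a geminate; the first /t/ deletes. /kk/ is a geminate; the first /k/ deletes. /aloattikkodeb/ → aloatikodeb.
Rule 4 (stop-cluster a-epenthesis): no segment meets the environment; /aloatikodeb/ is unchanged.
Rule 5 (final devoicing): /b/ is a voiced obstruent in word-final position, so it devoices to [p]. /aloatikodeb/ → aloatikodep.

aloatikodep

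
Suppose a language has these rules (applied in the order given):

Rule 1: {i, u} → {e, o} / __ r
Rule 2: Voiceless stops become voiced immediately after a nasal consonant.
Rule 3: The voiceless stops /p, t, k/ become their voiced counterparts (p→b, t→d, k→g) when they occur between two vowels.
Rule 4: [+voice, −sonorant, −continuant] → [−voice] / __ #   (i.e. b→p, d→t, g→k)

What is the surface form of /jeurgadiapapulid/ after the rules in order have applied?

Rule 1 (pre-rhotic lowering): /u/ is a high vowel immediately before /r/, so it lowers to [o]. /jeurgadiapapulid/ → jeorgadiapapulid.
Rule 2 (post-nasal voicing): no segment meets the environment; /jeorgadiapapulid/ is unchanged.
Rule 3 (intervocalic voicing): /p/ is a voiceless stop between vowels /a/ and /a/, so it voices to [b]. /p/ is a voiceless stop between vowels /a/ and /u/, so it voices to [b]. /jeorgadiapapulid/ → jeorgadiababulid.
Rule 4 (final devoicing): /d/ is a voiced stop in word-final position, so it devoices to [t]. /jeorgadiababulid/ → jeorgadiababulit.

jeorgadiababulit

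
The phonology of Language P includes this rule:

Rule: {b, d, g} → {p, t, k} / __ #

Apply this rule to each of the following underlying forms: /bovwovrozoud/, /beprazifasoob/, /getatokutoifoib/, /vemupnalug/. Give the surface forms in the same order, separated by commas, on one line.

/bovwovrozoud/: /d/ is a voiced stop in word-final position, so it devoices to [t]. → [bovwovrozout].
/beprazifasoob/: /b/ is a voiced stop in word-final position, so it devoices to [p]. → [beprazifasoop].
/getatokutoifoib/: /b/ is a voiced stop in word-final position, so it devoices to [p]. → [getatokutoifoip].
/vemupnalug/: /g/ is a voiced stop in word-final position, so it devoices to [k]. → [vemupnaluk].

bovwovrozout, beprazifasoop, getatokutoifoip, vemupnaluk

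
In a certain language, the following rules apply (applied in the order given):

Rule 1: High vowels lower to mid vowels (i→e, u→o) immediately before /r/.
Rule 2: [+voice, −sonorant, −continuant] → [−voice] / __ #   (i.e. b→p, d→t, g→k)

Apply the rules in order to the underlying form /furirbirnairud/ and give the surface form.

forerbernaerut

Rule 1 (pre-rhotic lowering): /u/ is a high vowel immediately before /r/, so it lowers to [o]. /i/ is a high vowel immediately before /r/, so it lowers to [e]. /i/ is a high vowel immediately before /r/, so it lowers to [e]. /i/ is a high vowel immediately before /r/, so it lowers to [e]. /furirbirnairud/ → forerbernaerud.
Rule 2 (final devoicing): /d/ is a voiced stop in word-final position, so it devoices to [t]. /forerbernaerud/ → forerbernaerut.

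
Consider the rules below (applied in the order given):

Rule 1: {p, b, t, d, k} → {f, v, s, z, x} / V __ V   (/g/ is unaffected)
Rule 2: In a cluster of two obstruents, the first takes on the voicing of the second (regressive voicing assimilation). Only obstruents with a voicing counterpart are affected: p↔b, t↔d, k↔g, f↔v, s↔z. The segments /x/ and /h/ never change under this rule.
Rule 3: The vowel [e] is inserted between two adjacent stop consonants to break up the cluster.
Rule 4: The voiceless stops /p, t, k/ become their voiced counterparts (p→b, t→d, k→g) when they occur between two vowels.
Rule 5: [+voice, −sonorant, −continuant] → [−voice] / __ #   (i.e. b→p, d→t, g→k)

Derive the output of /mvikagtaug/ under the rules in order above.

mvixagedauk

Rule 1 (intervocalic spirantization): /k/ is a stop between vowels /i/ and /a/, so it spirantizes to the fricative [x]. /mvikagtaug/ → mvixagtaug.
Rule 2 (regressive voicing assimilation): /g/ precedes the voiceless obstruent /t/, so it devoices to [k] by assimilation. /mvixagtaug/ → mvixaktaug.
Rule 3 (stop-cluster e-epenthesis): /k/ and /t/ form a stop–stop cluster, so [e] is inserted between them. /mvixaktaug/ → mvixaketaug.
Rule 4 (intervocalic voicing): /k/ is a voiceless stop between vowels /a/ and /e/, so it voices to [g]. /t/ is a voiceless stop between vowels /e/ and /a/, so it voices to [d]. /mvixaketaug/ → mvixagedaug.
Rule 5 (final devoicing): /g/ is a voiced stop in word-final position, so it devoices to [k]. /mvixagedaug/ → mvixagedauk.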